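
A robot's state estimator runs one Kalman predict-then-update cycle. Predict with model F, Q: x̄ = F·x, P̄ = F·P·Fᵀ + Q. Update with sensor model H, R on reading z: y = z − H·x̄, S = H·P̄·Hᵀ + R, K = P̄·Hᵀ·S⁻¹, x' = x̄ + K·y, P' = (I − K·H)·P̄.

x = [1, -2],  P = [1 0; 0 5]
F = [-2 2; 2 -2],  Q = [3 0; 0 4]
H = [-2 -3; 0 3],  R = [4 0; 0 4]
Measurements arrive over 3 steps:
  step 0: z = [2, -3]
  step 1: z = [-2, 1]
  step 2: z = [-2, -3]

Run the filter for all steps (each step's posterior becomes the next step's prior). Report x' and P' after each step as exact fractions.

step 0: x' = [249/974, -426/487], P' = [837/487 -294/487; -294/487 208/487]
step 1: x' = [50873/286144, 31117/71536], P' = [240049/143072 -20971/35768; -20971/35768 3753/8942]
step 2: x' = [88779851/41164673, -37778660/41164673], P' = [68977554/41164673 -24097086/41164673; -24097086/41164673 17260832/41164673]

step 0: x̄ = F·x = [-6, 6]
step 0: P̄ = F·P·Fᵀ + Q = [27 -24; -24 28]
step 0: y = z − H·x̄ = [8, -21]
step 0: S = H·P̄·Hᵀ + R = [76 -108; -108 256]
step 0: K = P̄·Hᵀ·S⁻¹ = [-198/487 -441/974; -9/487 156/487]
step 0: x' = x̄ + K·y = [249/974, -426/487]
step 0: P' = (I − K·H)·P̄ = [837/487 -294/487; -294/487 208/487]
step 1: x̄ = F·x = [-1101/487, 1101/487]
step 1: P̄ = F·P·Fᵀ + Q = [7993/487 -6532/487; -6532/487 8480/487]
step 1: y = z − H·x̄ = [127/487, -2816/487]
step 1: S = H·P̄·Hᵀ + R = [31856/487 -37128/487; -37128/487 78268/487]
step 1: K = P̄·Hᵀ·S⁻¹ = [-6719/16832 -62913/143072; -91/4208 11259/35768]
step 1: x' = x̄ + K·y = [50873/286144, 31117/71536]
step 1: P' = (I − K·H)·P̄ = [240049/143072 -20971/35768; -20971/35768 3753/8942]
step 2: x̄ = F·x = [73595/143072, -73595/143072]
step 2: P̄ = F·P·Fᵀ + Q = [575169/35768 -467865/35768; -467865/35768 610937/35768]
step 2: y = z − H·x̄ = [-359739/143072, -208431/143072]
step 2: S = H·P̄·Hᵀ + R = [2327801/35768 -2691243/35768; -2691243/35768 5641505/35768]
step 2: K = P̄·Hᵀ·S⁻¹ = [-32831925/82329346 -36145629/82329346; -897081/41164673 12945624/41164673]
step 2: x' = x̄ + K·y = [88779851/41164673, -37778660/41164673]
step 2: P' = (I − K·H)·P̄ = [68977554/41164673 -24097086/41164673; -24097086/41164673 17260832/41164673]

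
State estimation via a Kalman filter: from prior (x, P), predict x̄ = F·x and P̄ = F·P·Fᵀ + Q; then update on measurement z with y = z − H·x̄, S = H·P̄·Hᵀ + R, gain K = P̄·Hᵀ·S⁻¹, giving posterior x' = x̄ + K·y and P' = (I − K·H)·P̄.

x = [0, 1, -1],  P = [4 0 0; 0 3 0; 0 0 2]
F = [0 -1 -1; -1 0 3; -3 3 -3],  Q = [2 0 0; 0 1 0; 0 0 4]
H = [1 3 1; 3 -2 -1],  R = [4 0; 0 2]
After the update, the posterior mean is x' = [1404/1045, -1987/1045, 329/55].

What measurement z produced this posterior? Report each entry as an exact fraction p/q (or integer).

z = [2, 2]

x̄ = F·x = [0, -3, 6]
P̄ = F·P·Fᵀ + Q = [7 -6 -3; -6 23 -6; -3 -6 85]
S = H·P̄·Hᵀ + R = [225 -220; -220 308]
K = P̄·Hᵀ·S⁻¹ = [82/475 251/1045; 109/475 -51/2090; 2/25 -23/110]
x' − x̄ = [1404/1045, 1148/1045, -1/55] = K·y
y = (KᵀK)⁻¹·Kᵀ·(x' − x̄) = [5, 2]
z = y + H·x̄ = [5, 2] + [-3, 0] = [2, 2]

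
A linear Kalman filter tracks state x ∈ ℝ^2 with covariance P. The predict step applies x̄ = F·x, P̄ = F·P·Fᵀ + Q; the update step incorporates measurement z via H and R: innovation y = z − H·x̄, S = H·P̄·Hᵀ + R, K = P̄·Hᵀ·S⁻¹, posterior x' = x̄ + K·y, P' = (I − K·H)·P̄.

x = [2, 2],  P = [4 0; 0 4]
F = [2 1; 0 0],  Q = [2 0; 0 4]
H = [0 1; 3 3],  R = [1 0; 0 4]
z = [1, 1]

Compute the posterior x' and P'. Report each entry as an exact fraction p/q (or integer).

x̄ = F·x = [6, 0]
P̄ = F·P·Fᵀ + Q = [22 0; 0 4]
y = z − H·x̄ = [1, -17]
S = H·P̄·Hᵀ + R = [5 12; 12 238]
K = P̄·Hᵀ·S⁻¹ = [-396/523 165/523; 404/523 6/523]
x' = x̄ + K·y = [-63/523, 302/523]
P' = (I − K·H)·P̄ = [616/523 -396/523; -396/523 404/523]

x' = [-63/523, 302/523]
P' = [616/523 -396/523; -396/523 404/523]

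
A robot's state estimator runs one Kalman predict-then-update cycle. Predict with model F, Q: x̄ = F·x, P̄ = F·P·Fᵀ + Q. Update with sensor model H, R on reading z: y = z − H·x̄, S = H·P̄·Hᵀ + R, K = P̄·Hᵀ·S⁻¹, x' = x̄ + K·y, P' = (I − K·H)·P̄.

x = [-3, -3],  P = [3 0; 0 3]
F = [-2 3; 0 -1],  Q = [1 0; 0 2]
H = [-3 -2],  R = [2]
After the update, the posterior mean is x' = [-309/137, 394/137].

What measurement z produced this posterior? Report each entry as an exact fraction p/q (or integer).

z = [1]

x̄ = F·x = [-3, 3]
P̄ = F·P·Fᵀ + Q = [40 -9; -9 5]
S = H·P̄·Hᵀ + R = [274]
K = P̄·Hᵀ·S⁻¹ = [-51/137; 17/274]
x' − x̄ = [102/137, -17/137] = K·y
y = (KᵀK)⁻¹·Kᵀ·(x' − x̄) = [-2]
z = y + H·x̄ = [-2] + [3] = [1]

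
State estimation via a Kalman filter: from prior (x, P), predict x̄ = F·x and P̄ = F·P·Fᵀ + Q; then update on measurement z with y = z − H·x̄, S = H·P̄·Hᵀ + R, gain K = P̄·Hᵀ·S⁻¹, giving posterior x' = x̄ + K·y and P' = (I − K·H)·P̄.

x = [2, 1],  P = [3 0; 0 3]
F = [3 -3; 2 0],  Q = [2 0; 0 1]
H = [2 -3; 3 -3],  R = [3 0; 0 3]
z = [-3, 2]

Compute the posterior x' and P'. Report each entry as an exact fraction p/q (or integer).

x̄ = F·x = [3, 4]
P̄ = F·P·Fᵀ + Q = [56 18; 18 13]
y = z − H·x̄ = [3, 5]
S = H·P̄·Hᵀ + R = [128 183; 183 300]
K = P̄·Hᵀ·S⁻¹ = [-1154/1637 1326/1637; -1215/1637 823/1637]
x' = x̄ + K·y = [8079/1637, 7018/1637]
P' = (I − K·H)·P̄ = [7440/1637 6114/1637; 6114/1637 5291/1637]

x' = [8079/1637, 7018/1637]
P' = [7440/1637 6114/1637; 6114/1637 5291/1637]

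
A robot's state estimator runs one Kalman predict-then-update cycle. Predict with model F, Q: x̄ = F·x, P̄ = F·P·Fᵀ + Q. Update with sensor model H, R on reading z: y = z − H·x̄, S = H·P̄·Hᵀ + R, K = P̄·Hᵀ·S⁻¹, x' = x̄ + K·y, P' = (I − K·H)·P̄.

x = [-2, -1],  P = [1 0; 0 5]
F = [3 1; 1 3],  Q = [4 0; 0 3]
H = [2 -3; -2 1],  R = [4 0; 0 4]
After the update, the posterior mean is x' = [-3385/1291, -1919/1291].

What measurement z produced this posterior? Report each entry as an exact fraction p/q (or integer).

x̄ = F·x = [-7, -5]
P̄ = F·P·Fᵀ + Q = [18 18; 18 49]
S = H·P̄·Hᵀ + R = [301 -75; -75 53]
K = P̄·Hᵀ·S⁻¹ = [-288/1291 -846/1291; -1227/2582 -1103/2582]
x' − x̄ = [5652/1291, 4536/1291] = K·y
y = (KᵀK)⁻¹·Kᵀ·(x' − x̄) = [-2, -6]
z = y + H·x̄ = [-2, -6] + [1, 9] = [-1, 3]

z = [-1, 3]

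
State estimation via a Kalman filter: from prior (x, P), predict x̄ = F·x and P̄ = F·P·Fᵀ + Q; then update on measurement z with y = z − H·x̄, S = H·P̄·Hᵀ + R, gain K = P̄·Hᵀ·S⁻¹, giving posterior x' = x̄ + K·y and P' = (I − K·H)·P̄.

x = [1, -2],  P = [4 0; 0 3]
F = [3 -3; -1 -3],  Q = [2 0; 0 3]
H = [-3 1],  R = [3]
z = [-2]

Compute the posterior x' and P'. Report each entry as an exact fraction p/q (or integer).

x̄ = F·x = [9, 5]
P̄ = F·P·Fᵀ + Q = [65 15; 15 34]
y = z − H·x̄ = [20]
S = H·P̄·Hᵀ + R = [532]
K = P̄·Hᵀ·S⁻¹ = [-45/133; -11/532]
x' = x̄ + K·y = [297/133, 610/133]
P' = (I − K·H)·P̄ = [545/133 1500/133; 1500/133 17967/532]

x' = [297/133, 610/133]
P' = [545/133 1500/133; 1500/133 17967/532]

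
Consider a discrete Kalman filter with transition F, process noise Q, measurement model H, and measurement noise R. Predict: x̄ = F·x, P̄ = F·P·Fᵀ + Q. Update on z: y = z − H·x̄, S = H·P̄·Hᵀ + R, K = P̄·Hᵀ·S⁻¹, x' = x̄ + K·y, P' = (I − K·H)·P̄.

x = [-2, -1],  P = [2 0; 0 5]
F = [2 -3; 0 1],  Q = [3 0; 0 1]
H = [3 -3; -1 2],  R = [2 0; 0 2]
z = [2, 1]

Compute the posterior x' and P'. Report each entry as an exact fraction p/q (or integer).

x̄ = F·x = [-1, -1]
P̄ = F·P·Fᵀ + Q = [56 -15; -15 6]
y = z − H·x̄ = [2, 2]
S = H·P̄·Hᵀ + R = [830 -339; -339 142]
K = P̄·Hᵀ·S⁻¹ = [1092/2939 827/2939; 207/2939 1053/2939]
x' = x̄ + K·y = [899/2939, -419/2939]
P' = (I − K·H)·P̄ = [3110/2939 2382/2939; 2382/2939 2244/2939]

x' = [899/2939, -419/2939]
P' = [3110/2939 2382/2939; 2382/2939 2244/2939]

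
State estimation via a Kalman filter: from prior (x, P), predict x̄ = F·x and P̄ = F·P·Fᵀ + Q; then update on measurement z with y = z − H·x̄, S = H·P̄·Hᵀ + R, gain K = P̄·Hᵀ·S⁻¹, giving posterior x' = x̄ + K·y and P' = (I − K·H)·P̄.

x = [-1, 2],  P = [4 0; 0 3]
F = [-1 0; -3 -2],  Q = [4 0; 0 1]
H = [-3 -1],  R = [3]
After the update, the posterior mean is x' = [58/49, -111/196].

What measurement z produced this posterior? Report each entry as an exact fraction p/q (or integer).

z = [-3]

x̄ = F·x = [1, -1]
P̄ = F·P·Fᵀ + Q = [8 12; 12 49]
S = H·P̄·Hᵀ + R = [196]
K = P̄·Hᵀ·S⁻¹ = [-9/49; -85/196]
x' − x̄ = [9/49, 85/196] = K·y
y = (KᵀK)⁻¹·Kᵀ·(x' − x̄) = [-1]
z = y + H·x̄ = [-1] + [-2] = [-3]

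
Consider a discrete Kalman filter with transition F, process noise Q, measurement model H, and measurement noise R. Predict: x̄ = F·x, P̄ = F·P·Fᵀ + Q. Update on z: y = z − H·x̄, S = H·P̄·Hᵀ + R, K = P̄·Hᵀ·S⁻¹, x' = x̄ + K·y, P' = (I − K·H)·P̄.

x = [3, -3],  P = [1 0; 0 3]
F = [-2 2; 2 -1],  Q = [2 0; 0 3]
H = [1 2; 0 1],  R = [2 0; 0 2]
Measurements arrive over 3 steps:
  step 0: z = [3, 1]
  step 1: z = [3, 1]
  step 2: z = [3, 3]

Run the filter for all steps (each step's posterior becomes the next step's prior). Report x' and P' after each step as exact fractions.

step 0: x' = [-117/35, 20/7], P' = [218/35 -18/7; -18/7 10/7]
step 1: x' = [11995/7054, 2090/3527], P' = [23037/3527 -9982/3527; -9982/3527 5622/3527]
step 2: x' = [-334969/125636, 544885/188454], P' = [828777/125636 -179533/62818; -179533/62818 151309/94227]

step 0: x̄ = F·x = [-12, 9]
step 0: P̄ = F·P·Fᵀ + Q = [18 -10; -10 10]
step 0: y = z − H·x̄ = [-3, -8]
step 0: S = H·P̄·Hᵀ + R = [20 10; 10 12]
step 0: K = P̄·Hᵀ·S⁻¹ = [19/35 -9/7; 1/7 5/7]
step 0: x' = x̄ + K·y = [-117/35, 20/7]
step 0: P' = (I − K·H)·P̄ = [218/35 -18/7; -18/7 10/7]
step 1: x̄ = F·x = [62/5, -334/35]
step 1: P̄ = F·P·Fᵀ + Q = [266/5 -216/5; -216/5 1387/35]
step 1: y = z − H·x̄ = [339/35, 369/35]
step 1: S = H·P̄·Hᵀ + R = [1432/35 1262/35; 1262/35 1457/35]
step 1: K = P̄·Hᵀ·S⁻¹ = [3073/7054 -4991/3527; 631/3527 2811/3527]
step 1: x' = x̄ + K·y = [11995/7054, 2090/3527]
step 1: P' = (I − K·H)·P̄ = [23037/3527 -9982/3527; -9982/3527 5622/3527]
step 2: x̄ = F·x = [-7815/3527, 9905/3527]
step 2: P̄ = F·P·Fᵀ + Q = [201546/3527 -163284/3527; -163284/3527 148279/3527]
step 2: y = z − H·x̄ = [-1414/3527, 676/3527]
step 2: S = H·P̄·Hᵀ + R = [148580/3527 133274/3527; 133274/3527 155333/3527]
step 2: K = P̄·Hᵀ·S⁻¹ = [110645/251272 -179533/125636; 66637/376908 151309/188454]
step 2: x' = x̄ + K·y = [-334969/125636, 544885/188454]
step 2: P' = (I − K·H)·P̄ = [828777/125636 -179533/62818; -179533/62818 151309/94227]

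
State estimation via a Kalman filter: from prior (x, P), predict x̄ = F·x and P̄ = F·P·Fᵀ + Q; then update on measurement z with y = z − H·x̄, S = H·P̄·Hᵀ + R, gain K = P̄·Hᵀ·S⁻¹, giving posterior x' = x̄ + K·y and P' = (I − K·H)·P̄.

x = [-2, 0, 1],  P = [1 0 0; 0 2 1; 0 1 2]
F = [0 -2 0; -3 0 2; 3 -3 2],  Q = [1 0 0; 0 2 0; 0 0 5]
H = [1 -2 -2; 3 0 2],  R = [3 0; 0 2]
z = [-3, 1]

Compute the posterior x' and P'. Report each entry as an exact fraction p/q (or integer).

x' = [65551/33023, 168662/33023, -83292/33023]
P' = [54654/33023 99110/33023 -76412/33023; 99110/33023 218125/33023 -153813/33023; -76412/33023 -153813/33023 122648/33023]

x̄ = F·x = [0, 8, -4]
P̄ = F·P·Fᵀ + Q = [9 -4 8; -4 19 -7; 8 -7 28]
y = z − H·x̄ = [5, 9]
S = H·P̄·Hᵀ + R = [128 -65; -65 291]
K = P̄·Hᵀ·S⁻¹ = [3086/33023 5569/33023; -9838/33023 -5148/33023; -4694/33023 8030/33023]
x' = x̄ + K·y = [65551/33023, 168662/33023, -83292/33023]
P' = (I − K·H)·P̄ = [54654/33023 99110/33023 -76412/33023; 99110/33023 218125/33023 -153813/33023; -76412/33023 -153813/33023 122648/33023]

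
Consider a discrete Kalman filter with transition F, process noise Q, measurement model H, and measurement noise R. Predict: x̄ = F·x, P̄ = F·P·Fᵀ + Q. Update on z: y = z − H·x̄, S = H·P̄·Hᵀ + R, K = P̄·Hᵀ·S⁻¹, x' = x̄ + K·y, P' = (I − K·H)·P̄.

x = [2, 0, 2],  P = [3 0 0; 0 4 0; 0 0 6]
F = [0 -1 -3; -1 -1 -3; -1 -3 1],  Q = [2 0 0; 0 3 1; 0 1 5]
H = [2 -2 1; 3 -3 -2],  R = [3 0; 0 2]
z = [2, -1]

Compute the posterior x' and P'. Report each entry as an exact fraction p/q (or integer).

x̄ = F·x = [-6, -8, 0]
P̄ = F·P·Fᵀ + Q = [60 58 -6; 58 64 -2; -6 -2 50]
y = z − H·x̄ = [-2, -7]
S = H·P̄·Hᵀ + R = [69 -48; -48 322]
K = P̄·Hᵀ·S⁻¹ = [110/9957 191/3319; -2590/9957 -273/3319; 1358/3319 -952/3319]
x' = x̄ + K·y = [-63973/9957, -68743/9957, 3948/3319]
P' = (I − K·H)·P̄ = [587326/9957 587068/9957 -62/3319; 587068/9957 589522/9957 -954/3319; -62/3319 -954/3319 2290/3319]

x' = [-63973/9957, -68743/9957, 3948/3319]
P' = [587326/9957 587068/9957 -62/3319; 587068/9957 589522/9957 -954/3319; -62/3319 -954/3319 2290/3319]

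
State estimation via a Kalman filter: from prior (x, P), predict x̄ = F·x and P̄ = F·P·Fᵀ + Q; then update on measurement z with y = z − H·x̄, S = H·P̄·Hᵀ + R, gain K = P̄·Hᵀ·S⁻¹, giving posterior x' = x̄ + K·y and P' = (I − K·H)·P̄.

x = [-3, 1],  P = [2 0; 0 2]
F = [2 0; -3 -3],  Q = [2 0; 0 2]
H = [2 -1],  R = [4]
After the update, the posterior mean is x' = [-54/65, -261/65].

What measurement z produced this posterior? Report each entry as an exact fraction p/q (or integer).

x̄ = F·x = [-6, 6]
P̄ = F·P·Fᵀ + Q = [10 -12; -12 38]
S = H·P̄·Hᵀ + R = [130]
K = P̄·Hᵀ·S⁻¹ = [16/65; -31/65]
x' − x̄ = [336/65, -651/65] = K·y
y = (KᵀK)⁻¹·Kᵀ·(x' − x̄) = [21]
z = y + H·x̄ = [21] + [-18] = [3]

z = [3]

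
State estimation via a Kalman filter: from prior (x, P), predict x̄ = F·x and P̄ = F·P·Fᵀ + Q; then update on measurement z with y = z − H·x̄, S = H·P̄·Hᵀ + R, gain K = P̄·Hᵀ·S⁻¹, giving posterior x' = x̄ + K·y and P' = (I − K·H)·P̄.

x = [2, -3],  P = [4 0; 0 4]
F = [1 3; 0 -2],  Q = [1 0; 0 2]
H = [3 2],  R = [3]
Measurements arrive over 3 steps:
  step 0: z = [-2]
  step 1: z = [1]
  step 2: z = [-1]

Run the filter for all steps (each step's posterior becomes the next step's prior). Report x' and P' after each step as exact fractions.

step 0: x̄ = F·x = [-7, 6]
step 0: P̄ = F·P·Fᵀ + Q = [41 -24; -24 18]
step 0: y = z − H·x̄ = [7]
step 0: S = H·P̄·Hᵀ + R = [156]
step 0: K = P̄·Hᵀ·S⁻¹ = [25/52; -3/13]
step 0: x' = x̄ + K·y = [-189/52, 57/13]
step 0: P' = (I − K·H)·P̄ = [257/52 -87/13; -87/13 126/13]
step 1: x̄ = F·x = [495/52, -114/13]
step 1: P̄ = F·P·Fᵀ + Q = [2757/52 -582/13; -582/13 530/13]
step 1: y = z − H·x̄ = [-521/52]
step 1: S = H·P̄·Hᵀ + R = [5513/52]
step 1: K = P̄·Hᵀ·S⁻¹ = [3615/5513; -2744/5513]
step 1: x' = x̄ + K·y = [16260/5513, -20852/5513]
step 1: P' = (I − K·H)·P̄ = [40983/5513 -56052/5513; -56052/5513 79962/5513]
step 2: x̄ = F·x = [-46296/5513, 41704/5513]
step 2: P̄ = F·P·Fᵀ + Q = [429842/5513 -367668/5513; -367668/5513 330874/5513]
step 2: y = z − H·x̄ = [49967/5513]
step 2: S = H·P̄·Hᵀ + R = [796597/5513]
step 2: K = P̄·Hᵀ·S⁻¹ = [554190/796597; -441256/796597]
step 2: x' = x̄ + K·y = [-1666614/796597, 2026672/796597]
step 2: P' = (I − K·H)·P̄ = [6400198/796597 -8769012/796597; -8769012/796597 12491634/796597]

step 0: x' = [-189/52, 57/13], P' = [257/52 -87/13; -87/13 126/13]
step 1: x' = [16260/5513, -20852/5513], P' = [40983/5513 -56052/5513; -56052/5513 79962/5513]
step 2: x' = [-1666614/796597, 2026672/796597], P' = [6400198/796597 -8769012/796597; -8769012/796597 12491634/796597]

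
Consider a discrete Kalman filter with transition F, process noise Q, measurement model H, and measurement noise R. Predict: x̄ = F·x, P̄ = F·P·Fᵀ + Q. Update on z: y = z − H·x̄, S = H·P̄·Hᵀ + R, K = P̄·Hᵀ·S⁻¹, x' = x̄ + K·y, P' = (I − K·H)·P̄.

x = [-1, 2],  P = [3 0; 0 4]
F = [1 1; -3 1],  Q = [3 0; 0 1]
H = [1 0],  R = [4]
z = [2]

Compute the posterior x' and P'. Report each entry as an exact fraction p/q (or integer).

x̄ = F·x = [1, 5]
P̄ = F·P·Fᵀ + Q = [10 -5; -5 32]
y = z − H·x̄ = [1]
S = H·P̄·Hᵀ + R = [14]
K = P̄·Hᵀ·S⁻¹ = [5/7; -5/14]
x' = x̄ + K·y = [12/7, 65/14]
P' = (I − K·H)·P̄ = [20/7 -10/7; -10/7 423/14]

x' = [12/7, 65/14]
P' = [20/7 -10/7; -10/7 423/14]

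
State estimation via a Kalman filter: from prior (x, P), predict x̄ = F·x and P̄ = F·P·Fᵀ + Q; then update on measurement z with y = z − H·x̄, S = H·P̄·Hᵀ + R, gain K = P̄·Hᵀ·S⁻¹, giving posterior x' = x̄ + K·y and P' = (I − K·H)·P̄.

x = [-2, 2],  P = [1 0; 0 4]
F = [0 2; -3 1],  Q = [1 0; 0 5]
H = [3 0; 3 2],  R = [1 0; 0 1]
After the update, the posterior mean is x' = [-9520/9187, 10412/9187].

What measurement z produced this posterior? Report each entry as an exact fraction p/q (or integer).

x̄ = F·x = [4, 8]
P̄ = F·P·Fᵀ + Q = [17 8; 8 18]
S = H·P̄·Hᵀ + R = [154 201; 201 322]
K = P̄·Hᵀ·S⁻¹ = [2955/9187 67/9187; -4332/9187 4416/9187]
x' − x̄ = [-46268/9187, -63084/9187] = K·y
y = (KᵀK)⁻¹·Kᵀ·(x' − x̄) = [-15, -29]
z = y + H·x̄ = [-15, -29] + [12, 28] = [-3, -1]

z = [-3, -1]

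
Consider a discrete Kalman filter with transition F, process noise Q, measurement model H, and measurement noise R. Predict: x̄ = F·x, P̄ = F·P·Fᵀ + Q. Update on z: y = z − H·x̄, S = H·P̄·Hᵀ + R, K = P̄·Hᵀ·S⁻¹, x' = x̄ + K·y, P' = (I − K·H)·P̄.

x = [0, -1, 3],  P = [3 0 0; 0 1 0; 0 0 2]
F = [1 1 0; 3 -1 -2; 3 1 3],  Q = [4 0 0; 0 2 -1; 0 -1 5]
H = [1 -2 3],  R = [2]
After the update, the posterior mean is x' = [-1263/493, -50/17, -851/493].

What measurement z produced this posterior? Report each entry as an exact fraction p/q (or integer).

z = [-2]

x̄ = F·x = [-1, -5, 8]
P̄ = F·P·Fᵀ + Q = [8 8 10; 8 38 13; 10 13 51]
S = H·P̄·Hᵀ + R = [493]
K = P̄·Hᵀ·S⁻¹ = [22/493; -1/17; 137/493]
x' − x̄ = [-770/493, 35/17, -4795/493] = K·y
y = (KᵀK)⁻¹·Kᵀ·(x' − x̄) = [-35]
z = y + H·x̄ = [-35] + [33] = [-2]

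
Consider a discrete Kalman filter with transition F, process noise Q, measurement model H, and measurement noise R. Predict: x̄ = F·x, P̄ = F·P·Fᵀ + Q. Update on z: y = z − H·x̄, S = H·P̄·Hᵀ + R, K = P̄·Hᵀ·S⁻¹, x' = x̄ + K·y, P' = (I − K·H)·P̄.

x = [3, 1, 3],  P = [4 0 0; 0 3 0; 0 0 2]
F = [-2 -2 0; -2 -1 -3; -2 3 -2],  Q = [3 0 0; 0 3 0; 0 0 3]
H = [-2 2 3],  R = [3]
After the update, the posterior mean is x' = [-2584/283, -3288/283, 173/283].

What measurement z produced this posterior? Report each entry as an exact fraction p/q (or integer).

x̄ = F·x = [-8, -16, -9]
P̄ = F·P·Fᵀ + Q = [31 22 -2; 22 40 19; -2 19 54]
S = H·P̄·Hᵀ + R = [849]
K = P̄·Hᵀ·S⁻¹ = [-8/283; 31/283; 68/283]
x' − x̄ = [-320/283, 1240/283, 2720/283] = K·y
y = (KᵀK)⁻¹·Kᵀ·(x' − x̄) = [40]
z = y + H·x̄ = [40] + [-43] = [-3]

z = [-3]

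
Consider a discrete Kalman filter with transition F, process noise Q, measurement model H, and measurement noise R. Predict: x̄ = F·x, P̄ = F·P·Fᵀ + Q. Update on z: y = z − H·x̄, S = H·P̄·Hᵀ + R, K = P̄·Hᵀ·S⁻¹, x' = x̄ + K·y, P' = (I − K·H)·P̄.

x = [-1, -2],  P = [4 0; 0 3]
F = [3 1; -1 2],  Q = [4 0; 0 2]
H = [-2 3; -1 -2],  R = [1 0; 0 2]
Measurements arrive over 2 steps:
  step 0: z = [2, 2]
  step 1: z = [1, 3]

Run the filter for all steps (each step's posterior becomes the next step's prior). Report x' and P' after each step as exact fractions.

step 0: x̄ = F·x = [-5, -3]
step 0: P̄ = F·P·Fᵀ + Q = [43 -6; -6 18]
step 0: y = z − H·x̄ = [1, -9]
step 0: S = H·P̄·Hᵀ + R = [407 -28; -28 93]
step 0: K = P̄·Hᵀ·S⁻¹ = [-10540/37067 -15529/37067; 5298/37067 -10362/37067]
step 0: x' = x̄ + K·y = [-56114/37067, -12645/37067]
step 0: P' = (I − K·H)·P̄ = [16322/37067 7368/37067; 7368/37067 6678/37067]
step 1: x̄ = F·x = [-180987/37067, 30824/37067]
step 1: P̄ = F·P·Fᵀ + Q = [346052/37067 1230/37067; 1230/37067 87696/37067]
step 1: y = z − H·x̄ = [-417379/37067, -8138/37067]
step 1: S = H·P̄·Hᵀ + R = [2195779/37067 167158/37067; 167158/37067 775890/37067]
step 1: K = P̄·Hᵀ·S⁻¹ = [-6419146/22604219 -8770354/22604219; 3125994/22604219 -5819043/22604219]
step 1: x' = x̄ + K·y = [-36163701/22604219, -15124408/22604219]
step 1: P' = (I − K·H)·P̄ = [9351488/22604219 4094610/22604219; 4094610/22604219 3771738/22604219]

step 0: x' = [-56114/37067, -12645/37067], P' = [16322/37067 7368/37067; 7368/37067 6678/37067]
step 1: x' = [-36163701/22604219, -15124408/22604219], P' = [9351488/22604219 4094610/22604219; 4094610/22604219 3771738/22604219]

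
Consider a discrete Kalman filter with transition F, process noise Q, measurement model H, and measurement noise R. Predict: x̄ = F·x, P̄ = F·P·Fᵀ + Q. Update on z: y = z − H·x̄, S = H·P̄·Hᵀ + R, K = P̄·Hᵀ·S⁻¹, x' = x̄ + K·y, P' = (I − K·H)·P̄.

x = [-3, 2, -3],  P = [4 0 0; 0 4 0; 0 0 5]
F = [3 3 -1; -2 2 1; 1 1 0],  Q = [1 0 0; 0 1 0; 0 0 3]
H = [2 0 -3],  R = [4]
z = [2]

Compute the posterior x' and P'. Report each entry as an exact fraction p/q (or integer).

x' = [-84/127, 899/127, -142/127]
P' = [2850/127 205/127 1788/127; 205/127 4726/127 150/127; 1788/127 150/127 1172/127]

x̄ = F·x = [0, 7, -1]
P̄ = F·P·Fᵀ + Q = [78 -5 24; -5 38 0; 24 0 11]
y = z − H·x̄ = [-1]
S = H·P̄·Hᵀ + R = [127]
K = P̄·Hᵀ·S⁻¹ = [84/127; -10/127; 15/127]
x' = x̄ + K·y = [-84/127, 899/127, -142/127]
P' = (I − K·H)·P̄ = [2850/127 205/127 1788/127; 205/127 4726/127 150/127; 1788/127 150/127 1172/127]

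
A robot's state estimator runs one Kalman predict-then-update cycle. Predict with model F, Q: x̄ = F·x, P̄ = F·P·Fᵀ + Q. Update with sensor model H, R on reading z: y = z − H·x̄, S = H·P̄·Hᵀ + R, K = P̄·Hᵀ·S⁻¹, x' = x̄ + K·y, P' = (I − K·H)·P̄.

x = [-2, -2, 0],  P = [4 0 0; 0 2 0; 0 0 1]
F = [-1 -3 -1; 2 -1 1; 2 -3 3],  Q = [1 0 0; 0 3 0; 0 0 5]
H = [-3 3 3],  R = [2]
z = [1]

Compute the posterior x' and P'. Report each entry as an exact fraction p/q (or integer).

x̄ = F·x = [8, -2, 2]
P̄ = F·P·Fᵀ + Q = [24 -3 7; -3 22 25; 7 25 48]
y = z − H·x̄ = [25]
S = H·P̄·Hᵀ + R = [1226]
K = P̄·Hᵀ·S⁻¹ = [-30/613; 75/613; 99/613]
x' = x̄ + K·y = [4154/613, 649/613, 3701/613]
P' = (I − K·H)·P̄ = [12912/613 2661/613 10231/613; 2661/613 2236/613 475/613; 10231/613 475/613 9822/613]

x' = [4154/613, 649/613, 3701/613]
P' = [12912/613 2661/613 10231/613; 2661/613 2236/613 475/613; 10231/613 475/613 9822/613]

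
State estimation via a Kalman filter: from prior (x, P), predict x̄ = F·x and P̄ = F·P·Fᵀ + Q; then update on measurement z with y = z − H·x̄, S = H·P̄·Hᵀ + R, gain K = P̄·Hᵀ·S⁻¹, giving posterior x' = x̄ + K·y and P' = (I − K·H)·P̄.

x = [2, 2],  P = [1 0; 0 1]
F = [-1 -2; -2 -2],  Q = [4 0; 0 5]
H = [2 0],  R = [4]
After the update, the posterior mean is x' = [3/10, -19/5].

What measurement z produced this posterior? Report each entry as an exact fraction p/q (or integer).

z = [2]

x̄ = F·x = [-6, -8]
P̄ = F·P·Fᵀ + Q = [9 6; 6 13]
S = H·P̄·Hᵀ + R = [40]
K = P̄·Hᵀ·S⁻¹ = [9/20; 3/10]
x' − x̄ = [63/10, 21/5] = K·y
y = (KᵀK)⁻¹·Kᵀ·(x' − x̄) = [14]
z = y + H·x̄ = [14] + [-12] = [2]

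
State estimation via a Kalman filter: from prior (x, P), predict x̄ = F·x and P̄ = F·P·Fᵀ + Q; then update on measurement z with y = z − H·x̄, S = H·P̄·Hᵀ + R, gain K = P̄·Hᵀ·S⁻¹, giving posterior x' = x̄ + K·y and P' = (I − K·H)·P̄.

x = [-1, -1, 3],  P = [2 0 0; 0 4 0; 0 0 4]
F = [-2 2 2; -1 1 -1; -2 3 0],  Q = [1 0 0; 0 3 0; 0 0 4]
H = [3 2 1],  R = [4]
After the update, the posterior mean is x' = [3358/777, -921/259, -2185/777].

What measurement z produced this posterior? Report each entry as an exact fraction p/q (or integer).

x̄ = F·x = [6, -3, -1]
P̄ = F·P·Fᵀ + Q = [41 4 32; 4 13 16; 32 16 48]
S = H·P̄·Hᵀ + R = [777]
K = P̄·Hᵀ·S⁻¹ = [163/777; 18/259; 176/777]
x' − x̄ = [-1304/777, -144/259, -1408/777] = K·y
y = (KᵀK)⁻¹·Kᵀ·(x' − x̄) = [-8]
z = y + H·x̄ = [-8] + [11] = [3]

z = [3]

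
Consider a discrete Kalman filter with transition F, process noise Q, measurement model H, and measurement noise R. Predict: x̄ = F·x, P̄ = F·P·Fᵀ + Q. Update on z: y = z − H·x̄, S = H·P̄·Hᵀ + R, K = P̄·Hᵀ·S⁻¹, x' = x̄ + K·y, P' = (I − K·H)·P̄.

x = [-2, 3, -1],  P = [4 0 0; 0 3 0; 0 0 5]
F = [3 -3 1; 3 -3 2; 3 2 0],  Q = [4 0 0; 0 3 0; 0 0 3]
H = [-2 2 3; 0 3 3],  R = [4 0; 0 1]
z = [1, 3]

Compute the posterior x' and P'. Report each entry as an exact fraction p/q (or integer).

x' = [188057/307537, 81175/307537, 217863/307537]
P' = [545081/307537 -575487/307537 608940/307537; -575487/307537 1628278/307537 -1593774/307537; 608940/307537 -1593774/307537 1593384/307537]

x̄ = F·x = [-16, -17, 0]
P̄ = F·P·Fᵀ + Q = [72 73 18; 73 86 18; 18 18 51]
y = z − H·x̄ = [3, 54]
S = H·P̄·Hᵀ + R = [511 699; 699 1558]
K = P̄·Hᵀ·S⁻¹ = [-103579/307537 100359/307537; -93448/307537 103512/307537; 93681/307537 -1170/307537]
x' = x̄ + K·y = [188057/307537, 81175/307537, 217863/307537]
P' = (I − K·H)·P̄ = [545081/307537 -575487/307537 608940/307537; -575487/307537 1628278/307537 -1593774/307537; 608940/307537 -1593774/307537 1593384/307537]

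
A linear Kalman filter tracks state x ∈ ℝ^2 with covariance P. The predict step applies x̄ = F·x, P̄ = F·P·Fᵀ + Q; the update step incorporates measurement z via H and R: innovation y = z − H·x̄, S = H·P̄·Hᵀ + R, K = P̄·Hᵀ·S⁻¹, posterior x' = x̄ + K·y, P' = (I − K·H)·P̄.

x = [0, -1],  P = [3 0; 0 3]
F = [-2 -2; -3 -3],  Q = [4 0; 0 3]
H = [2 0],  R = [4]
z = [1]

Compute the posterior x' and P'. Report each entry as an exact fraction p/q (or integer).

x' = [16/29, 33/29]
P' = [28/29 36/29; 36/29 357/29]

x̄ = F·x = [2, 3]
P̄ = F·P·Fᵀ + Q = [28 36; 36 57]
y = z − H·x̄ = [-3]
S = H·P̄·Hᵀ + R = [116]
K = P̄·Hᵀ·S⁻¹ = [14/29; 18/29]
x' = x̄ + K·y = [16/29, 33/29]
P' = (I − K·H)·P̄ = [28/29 36/29; 36/29 357/29]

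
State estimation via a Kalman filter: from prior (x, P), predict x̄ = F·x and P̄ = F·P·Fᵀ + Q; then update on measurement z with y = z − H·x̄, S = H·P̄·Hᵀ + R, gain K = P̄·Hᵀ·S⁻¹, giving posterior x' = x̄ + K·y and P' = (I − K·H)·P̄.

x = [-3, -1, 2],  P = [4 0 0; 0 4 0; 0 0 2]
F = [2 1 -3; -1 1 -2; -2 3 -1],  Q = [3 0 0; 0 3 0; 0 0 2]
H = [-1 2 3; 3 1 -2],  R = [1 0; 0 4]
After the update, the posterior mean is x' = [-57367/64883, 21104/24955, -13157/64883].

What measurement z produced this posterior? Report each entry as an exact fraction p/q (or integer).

x̄ = F·x = [-13, -2, 1]
P̄ = F·P·Fᵀ + Q = [41 8 2; 8 19 24; 2 24 56]
S = H·P̄·Hᵀ + R = [866 -383; -383 544]
K = P̄·Hᵀ·S⁻¹ = [7661/64883 20541/64883; 4121/24955 2672/24955; 17002/64883 2190/64883]
x' − x̄ = [786112/64883, 71014/24955, -78040/64883] = K·y
y = (KᵀK)⁻¹·Kᵀ·(x' − x̄) = [-10, 42]
z = y + H·x̄ = [-10, 42] + [12, -43] = [2, -1]

z = [2, -1]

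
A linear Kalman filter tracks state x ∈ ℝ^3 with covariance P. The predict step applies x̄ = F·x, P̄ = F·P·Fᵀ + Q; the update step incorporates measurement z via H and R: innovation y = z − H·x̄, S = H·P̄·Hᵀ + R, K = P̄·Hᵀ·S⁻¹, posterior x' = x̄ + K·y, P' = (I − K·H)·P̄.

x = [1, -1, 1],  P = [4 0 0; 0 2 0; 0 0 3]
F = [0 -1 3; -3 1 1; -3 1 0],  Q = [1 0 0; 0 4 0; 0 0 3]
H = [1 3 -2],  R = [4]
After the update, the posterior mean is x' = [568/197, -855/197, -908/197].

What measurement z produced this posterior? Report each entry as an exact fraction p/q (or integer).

z = [-1]

x̄ = F·x = [4, -3, -4]
P̄ = F·P·Fᵀ + Q = [30 7 -2; 7 45 38; -2 38 41]
S = H·P̄·Hᵀ + R = [197]
K = P̄·Hᵀ·S⁻¹ = [55/197; 66/197; 30/197]
x' − x̄ = [-220/197, -264/197, -120/197] = K·y
y = (KᵀK)⁻¹·Kᵀ·(x' − x̄) = [-4]
z = y + H·x̄ = [-4] + [3] = [-1]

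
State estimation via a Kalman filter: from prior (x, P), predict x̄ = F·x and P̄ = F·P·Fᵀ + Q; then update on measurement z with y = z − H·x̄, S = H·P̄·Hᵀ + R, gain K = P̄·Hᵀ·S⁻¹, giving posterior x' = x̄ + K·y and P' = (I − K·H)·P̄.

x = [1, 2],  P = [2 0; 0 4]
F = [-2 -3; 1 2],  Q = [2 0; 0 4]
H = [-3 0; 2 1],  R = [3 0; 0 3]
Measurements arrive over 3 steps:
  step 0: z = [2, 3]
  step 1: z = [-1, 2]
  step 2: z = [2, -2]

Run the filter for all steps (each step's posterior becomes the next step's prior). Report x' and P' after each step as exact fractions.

step 0: x' = [-612/1195, 639/239], P' = [366/1195 -108/239; -108/239 606/239]
step 1: x' = [177979/638271, 659014/638271], P' = [193844/638271 -285220/638271; -285220/638271 1604174/638271]
step 2: x' = [-261955752/338441057, -20219215/338441057], P' = [102766964/338441057 -151181440/338441057; -151181440/338441057 850431848/338441057]

step 0: x̄ = F·x = [-8, 5]
step 0: P̄ = F·P·Fᵀ + Q = [46 -28; -28 22]
step 0: y = z − H·x̄ = [-22, 14]
step 0: S = H·P̄·Hᵀ + R = [417 -192; -192 97]
step 0: K = P̄·Hᵀ·S⁻¹ = [-366/1195 64/1195; 108/239 130/239]
step 0: x' = x̄ + K·y = [-612/1195, 639/239]
step 0: P' = (I − K·H)·P̄ = [366/1195 -108/239; -108/239 606/239]
step 1: x̄ = F·x = [-8361/1195, 5778/1195]
step 1: P̄ = F·P·Fᵀ + Q = [24644/1195 -15132/1195; -15132/1195 15106/1195]
step 1: y = z − H·x̄ = [-26278/1195, 13334/1195]
step 1: S = H·P̄·Hᵀ + R = [225381/1195 -102468/1195; -102468/1195 56739/1195]
step 1: K = P̄·Hᵀ·S⁻¹ = [-193844/638271 34156/638271; 285220/638271 344578/638271]
step 1: x' = x̄ + K·y = [177979/638271, 659014/638271]
step 1: P' = (I − K·H)·P̄ = [193844/638271 -285220/638271; -285220/638271 1604174/638271]
step 2: x̄ = F·x = [-2333000/638271, 166223/70919]
step 2: P̄ = F·P·Fᵀ + Q = [13066844/638271 -890688/70919; -890688/70919 891416/70919]
step 2: y = z − H·x̄ = [-1907486/212757, 1893451/638271]
step 2: S = H·P̄·Hᵀ + R = [13279601/70919 -18117496/212757; -18117496/212757 30140165/638271]
step 2: K = P̄·Hᵀ·S⁻¹ = [-102766964/338441057 18117496/338441057; 151181440/338441057 182689656/338441057]
step 2: x' = x̄ + K·y = [-261955752/338441057, -20219215/338441057]
step 2: P' = (I − K·H)·P̄ = [102766964/338441057 -151181440/338441057; -151181440/338441057 850431848/338441057]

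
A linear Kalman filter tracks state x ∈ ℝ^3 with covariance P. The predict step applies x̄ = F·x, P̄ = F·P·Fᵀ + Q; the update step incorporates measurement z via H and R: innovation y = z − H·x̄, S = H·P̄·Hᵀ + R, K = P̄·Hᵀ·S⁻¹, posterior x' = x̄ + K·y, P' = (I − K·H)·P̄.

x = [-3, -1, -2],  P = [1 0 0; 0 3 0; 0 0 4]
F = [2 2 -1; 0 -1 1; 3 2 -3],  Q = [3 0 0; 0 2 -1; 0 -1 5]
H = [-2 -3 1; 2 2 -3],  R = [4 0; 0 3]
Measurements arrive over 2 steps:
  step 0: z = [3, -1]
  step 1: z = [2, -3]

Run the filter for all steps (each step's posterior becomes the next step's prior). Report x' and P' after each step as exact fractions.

step 0: x̄ = F·x = [-6, -1, -5]
step 0: P̄ = F·P·Fᵀ + Q = [23 -10 30; -10 9 -19; 30 -19 62]
step 0: y = z − H·x̄ = [-7, -2]
step 0: S = H·P̄·Hᵀ + R = [113 -201; -201 477]
step 0: K = P̄·Hᵀ·S⁻¹ = [-1031/2250 -2209/6750; -449/4500 989/13500; -1607/4500 -6673/13500]
step 0: x' = x̄ + K·y = [-14431/6750, -6049/13500, -20407/13500]
step 0: P' = (I − K·H)·P̄ = [28588/3375 -26423/6750 22711/6750; -26423/6750 32083/13500 -14831/13500; 22711/6750 -14831/13500 27067/13500]
step 1: x̄ = F·x = [-9883/2700, -2393/2250, -37463/13500]
step 1: P̄ = F·P·Fᵀ + Q = [4327/540 2027/450 15407/2700; 2027/450 3217/375 10297/2250; 15407/2700 10297/2250 194827/13500]
step 1: y = z − H·x̄ = [-77441/13500, -25343/13500]
step 1: S = H·P̄·Hᵀ + R = [1774723/13500 -1024271/13500; -1024271/13500 1510567/13500]
step 1: K = P̄·Hᵀ·S⁻¹ = [-27893234/120867179 -10362837/120867179; -32832712/120867179 -8828630/120867179; -39459693/120867179 -51308648/120867179]
step 1: x' = x̄ + K·y = [-262958988/120867179, 76365264/120867179, -12735850/120867179]
step 1: P' = (I − K·H)·P̄ = [385757266/120867179 -168174535/120867179 155417991/120867179; -168174535/120867179 156168082/120867179 824328/120867179; 155417991/120867179 824328/120867179 155470194/120867179]

step 0: x' = [-14431/6750, -6049/13500, -20407/13500], P' = [28588/3375 -26423/6750 22711/6750; -26423/6750 32083/13500 -14831/13500; 22711/6750 -14831/13500 27067/13500]
step 1: x' = [-262958988/120867179, 76365264/120867179, -12735850/120867179], P' = [385757266/120867179 -168174535/120867179 155417991/120867179; -168174535/120867179 156168082/120867179 824328/120867179; 155417991/120867179 824328/120867179 155470194/120867179]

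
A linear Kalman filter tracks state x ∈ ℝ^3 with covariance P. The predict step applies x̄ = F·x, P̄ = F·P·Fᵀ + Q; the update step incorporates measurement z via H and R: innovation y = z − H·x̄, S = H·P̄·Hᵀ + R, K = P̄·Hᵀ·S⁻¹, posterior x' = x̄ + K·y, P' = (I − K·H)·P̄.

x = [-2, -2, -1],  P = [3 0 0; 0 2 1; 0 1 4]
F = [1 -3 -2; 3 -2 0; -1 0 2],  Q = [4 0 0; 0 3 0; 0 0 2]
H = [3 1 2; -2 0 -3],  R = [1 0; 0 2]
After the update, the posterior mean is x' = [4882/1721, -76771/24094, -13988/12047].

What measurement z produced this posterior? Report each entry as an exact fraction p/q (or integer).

z = [3, -2]

x̄ = F·x = [6, -2, 0]
P̄ = F·P·Fᵀ + Q = [53 25 -25; 25 38 -13; -25 -13 21]
S = H·P̄·Hᵀ + R = [398 -130; -130 103]
K = P̄·Hᵀ·S⁻¹ = [698/1721 363/1721; 7531/24094 3466/12047; -3214/12047 -5577/12047]
x' − x̄ = [-5444/1721, -28583/24094, -13988/12047] = K·y
y = (KᵀK)⁻¹·Kᵀ·(x' − x̄) = [-13, 10]
z = y + H·x̄ = [-13, 10] + [16, -12] = [3, -2]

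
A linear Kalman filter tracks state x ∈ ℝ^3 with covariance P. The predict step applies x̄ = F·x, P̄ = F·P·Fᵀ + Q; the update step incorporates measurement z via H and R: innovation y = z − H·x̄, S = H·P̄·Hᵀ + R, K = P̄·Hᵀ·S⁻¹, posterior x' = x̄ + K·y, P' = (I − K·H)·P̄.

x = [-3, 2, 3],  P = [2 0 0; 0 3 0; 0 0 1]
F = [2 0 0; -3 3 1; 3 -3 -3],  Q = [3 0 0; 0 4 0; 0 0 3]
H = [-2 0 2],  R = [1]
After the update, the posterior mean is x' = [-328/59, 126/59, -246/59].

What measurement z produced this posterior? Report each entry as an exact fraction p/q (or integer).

x̄ = F·x = [-6, 18, -24]
P̄ = F·P·Fᵀ + Q = [11 -12 12; -12 50 -48; 12 -48 57]
S = H·P̄·Hᵀ + R = [177]
K = P̄·Hᵀ·S⁻¹ = [2/177; -24/59; 30/59]
x' − x̄ = [26/59, -936/59, 1170/59] = K·y
y = (KᵀK)⁻¹·Kᵀ·(x' − x̄) = [39]
z = y + H·x̄ = [39] + [-36] = [3]

z = [3]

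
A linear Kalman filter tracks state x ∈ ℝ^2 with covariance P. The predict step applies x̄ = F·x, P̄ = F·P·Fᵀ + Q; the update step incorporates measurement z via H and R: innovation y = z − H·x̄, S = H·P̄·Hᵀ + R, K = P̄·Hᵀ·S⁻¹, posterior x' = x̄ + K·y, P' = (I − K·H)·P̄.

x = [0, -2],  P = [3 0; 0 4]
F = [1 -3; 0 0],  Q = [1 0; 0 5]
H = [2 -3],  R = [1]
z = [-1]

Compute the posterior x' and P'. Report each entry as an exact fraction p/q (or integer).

x' = [98/103, 195/206]
P' = [920/103 600/103; 600/103 805/206]

x̄ = F·x = [6, 0]
P̄ = F·P·Fᵀ + Q = [40 0; 0 5]
y = z − H·x̄ = [-13]
S = H·P̄·Hᵀ + R = [206]
K = P̄·Hᵀ·S⁻¹ = [40/103; -15/206]
x' = x̄ + K·y = [98/103, 195/206]
P' = (I − K·H)·P̄ = [920/103 600/103; 600/103 805/206]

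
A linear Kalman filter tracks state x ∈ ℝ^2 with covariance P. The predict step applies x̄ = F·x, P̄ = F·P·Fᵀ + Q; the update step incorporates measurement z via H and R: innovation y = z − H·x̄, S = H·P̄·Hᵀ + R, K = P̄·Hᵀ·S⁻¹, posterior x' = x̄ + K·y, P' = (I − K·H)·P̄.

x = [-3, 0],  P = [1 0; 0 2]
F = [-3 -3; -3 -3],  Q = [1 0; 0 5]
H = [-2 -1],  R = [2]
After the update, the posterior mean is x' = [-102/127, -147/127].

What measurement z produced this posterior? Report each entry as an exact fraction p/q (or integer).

z = [3]

x̄ = F·x = [9, 9]
P̄ = F·P·Fᵀ + Q = [28 27; 27 32]
S = H·P̄·Hᵀ + R = [254]
K = P̄·Hᵀ·S⁻¹ = [-83/254; -43/127]
x' − x̄ = [-1245/127, -1290/127] = K·y
y = (KᵀK)⁻¹·Kᵀ·(x' − x̄) = [30]
z = y + H·x̄ = [30] + [-27] = [3]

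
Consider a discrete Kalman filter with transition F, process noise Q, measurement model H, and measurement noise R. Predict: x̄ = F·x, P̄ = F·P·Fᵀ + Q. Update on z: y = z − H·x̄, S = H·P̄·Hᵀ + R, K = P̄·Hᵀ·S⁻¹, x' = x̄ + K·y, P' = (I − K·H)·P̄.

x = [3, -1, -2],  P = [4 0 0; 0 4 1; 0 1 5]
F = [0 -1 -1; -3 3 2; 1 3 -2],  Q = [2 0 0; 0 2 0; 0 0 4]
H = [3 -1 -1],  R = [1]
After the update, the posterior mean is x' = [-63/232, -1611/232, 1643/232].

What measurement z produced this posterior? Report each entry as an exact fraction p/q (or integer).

x̄ = F·x = [3, -16, 4]
P̄ = F·P·Fᵀ + Q = [13 -27 -3; -27 106 4; -3 4 52]
S = H·P̄·Hᵀ + R = [464]
K = P̄·Hᵀ·S⁻¹ = [69/464; -191/464; -65/464]
x' − x̄ = [-759/232, 2101/232, 715/232] = K·y
y = (KᵀK)⁻¹·Kᵀ·(x' − x̄) = [-22]
z = y + H·x̄ = [-22] + [21] = [-1]

z = [-1]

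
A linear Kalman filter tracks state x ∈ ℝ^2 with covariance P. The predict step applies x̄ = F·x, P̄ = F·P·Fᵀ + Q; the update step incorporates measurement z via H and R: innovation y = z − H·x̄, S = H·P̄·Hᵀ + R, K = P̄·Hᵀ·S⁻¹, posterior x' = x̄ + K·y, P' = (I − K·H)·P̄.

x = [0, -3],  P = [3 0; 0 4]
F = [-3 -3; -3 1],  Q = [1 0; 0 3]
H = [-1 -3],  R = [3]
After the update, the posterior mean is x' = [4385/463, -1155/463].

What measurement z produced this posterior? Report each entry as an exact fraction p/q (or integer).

z = [-2]

x̄ = F·x = [9, -3]
P̄ = F·P·Fᵀ + Q = [64 15; 15 34]
S = H·P̄·Hᵀ + R = [463]
K = P̄·Hᵀ·S⁻¹ = [-109/463; -117/463]
x' − x̄ = [218/463, 234/463] = K·y
y = (KᵀK)⁻¹·Kᵀ·(x' − x̄) = [-2]
z = y + H·x̄ = [-2] + [0] = [-2]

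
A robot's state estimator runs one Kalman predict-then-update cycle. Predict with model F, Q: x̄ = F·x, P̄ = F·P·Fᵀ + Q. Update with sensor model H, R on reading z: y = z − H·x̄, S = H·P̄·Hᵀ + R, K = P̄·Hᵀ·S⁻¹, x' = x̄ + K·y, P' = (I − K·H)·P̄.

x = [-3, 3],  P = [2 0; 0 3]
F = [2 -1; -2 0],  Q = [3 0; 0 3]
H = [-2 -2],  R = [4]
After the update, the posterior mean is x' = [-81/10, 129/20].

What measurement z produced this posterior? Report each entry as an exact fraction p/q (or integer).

x̄ = F·x = [-9, 6]
P̄ = F·P·Fᵀ + Q = [14 -8; -8 11]
S = H·P̄·Hᵀ + R = [40]
K = P̄·Hᵀ·S⁻¹ = [-3/10; -3/20]
x' − x̄ = [9/10, 9/20] = K·y
y = (KᵀK)⁻¹·Kᵀ·(x' − x̄) = [-3]
z = y + H·x̄ = [-3] + [6] = [3]

z = [3]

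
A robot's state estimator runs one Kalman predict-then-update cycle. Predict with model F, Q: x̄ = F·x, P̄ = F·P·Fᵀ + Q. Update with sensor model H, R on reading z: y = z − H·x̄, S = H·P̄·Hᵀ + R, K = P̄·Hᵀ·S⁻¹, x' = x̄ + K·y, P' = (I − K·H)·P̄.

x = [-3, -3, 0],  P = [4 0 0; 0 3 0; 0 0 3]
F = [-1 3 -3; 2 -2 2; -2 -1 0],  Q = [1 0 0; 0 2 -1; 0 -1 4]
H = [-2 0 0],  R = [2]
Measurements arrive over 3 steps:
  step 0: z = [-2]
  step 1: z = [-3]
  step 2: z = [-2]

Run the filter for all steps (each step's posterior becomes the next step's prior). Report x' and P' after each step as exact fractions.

step 0: x̄ = F·x = [-6, 0, 9]
step 0: P̄ = F·P·Fᵀ + Q = [59 -44 -1; -44 42 -11; -1 -11 23]
step 0: y = z − H·x̄ = [-14]
step 0: S = H·P̄·Hᵀ + R = [238]
step 0: K = P̄·Hᵀ·S⁻¹ = [-59/119; 44/119; 1/119]
step 0: x' = x̄ + K·y = [16/17, -88/17, 151/17]
step 0: P' = (I − K·H)·P̄ = [59/119 -44/119 -1/119; -44/119 1126/119 -1397/119; -1/119 -1397/119 2735/119]
step 1: x̄ = F·x = [-733/17, 30, 56/17]
step 1: P̄ = F·P·Fᵀ + Q = [60331/119 -2376/7 -7237/119; -2376/7 1614/7 271/7; -7237/119 271/7 1662/119]
step 1: y = z − H·x̄ = [-1517/17]
step 1: S = H·P̄·Hᵀ + R = [241562/119]
step 1: K = P̄·Hᵀ·S⁻¹ = [-60331/120781; 40392/120781; 7237/120781]
step 1: x' = x̄ + K·y = [175862/120781, 19038/120781, -247929/120781]
step 1: P' = (I − K·H)·P̄ = [60331/120781 -40392/120781 -7237/120781; -40392/120781 428250/120781 -236939/120781; -7237/120781 -236939/120781 806636/120781]
step 2: x̄ = F·x = [625039/120781, -182210/120781, -370762/120781]
step 2: P̄ = F·P·Fᵀ + Q = [15758918/120781 -10638486/120781 -1716367/120781; -10638486/120781 7583182/120781 916437/120781; -1716367/120781 916437/120781 991130/120781]
step 2: y = z − H·x̄ = [1008516/120781]
step 2: S = H·P̄·Hᵀ + R = [63277234/120781]
step 2: K = P̄·Hᵀ·S⁻¹ = [-15758918/31638617; 10638486/31638617; 1716367/31638617]
step 2: x' = x̄ + K·y = [32142875/31638617, 41100926/31638617, -82789622/31638617]
step 2: P' = (I − K·H)·P̄ = [15758918/31638617 -10638486/31638617 -1716367/31638617; -10638486/31638617 112324142/31638617 -62296995/31638617; -1716367/31638617 -62296995/31638617 210845672/31638617]

step 0: x' = [16/17, -88/17, 151/17], P' = [59/119 -44/119 -1/119; -44/119 1126/119 -1397/119; -1/119 -1397/119 2735/119]
step 1: x' = [175862/120781, 19038/120781, -247929/120781], P' = [60331/120781 -40392/120781 -7237/120781; -40392/120781 428250/120781 -236939/120781; -7237/120781 -236939/120781 806636/120781]
step 2: x' = [32142875/31638617, 41100926/31638617, -82789622/31638617], P' = [15758918/31638617 -10638486/31638617 -1716367/31638617; -10638486/31638617 112324142/31638617 -62296995/31638617; -1716367/31638617 -62296995/31638617 210845672/31638617]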